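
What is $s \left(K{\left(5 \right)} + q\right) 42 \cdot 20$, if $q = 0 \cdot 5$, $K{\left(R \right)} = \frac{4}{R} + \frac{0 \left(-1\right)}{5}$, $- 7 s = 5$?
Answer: $-480$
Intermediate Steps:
$s = - \frac{5}{7}$ ($s = \left(- \frac{1}{7}\right) 5 = - \frac{5}{7} \approx -0.71429$)
$K{\left(R \right)} = \frac{4}{R}$ ($K{\left(R \right)} = \frac{4}{R} + 0 \cdot \frac{1}{5} = \frac{4}{R} + 0 = \frac{4}{R}$)
$q = 0$
$s \left(K{\left(5 \right)} + q\right) 42 \cdot 20 = - \frac{5 \left(\frac{4}{5} + 0\right)}{7} \cdot 42 \cdot 20 = \left(- \frac{5}{7}\right) \frac{4}{5} \cdot 42 \cdot 20 = \left(- \frac{4}{7}\right) 42 \cdot 20 = \left(-24\right) 20 = -480$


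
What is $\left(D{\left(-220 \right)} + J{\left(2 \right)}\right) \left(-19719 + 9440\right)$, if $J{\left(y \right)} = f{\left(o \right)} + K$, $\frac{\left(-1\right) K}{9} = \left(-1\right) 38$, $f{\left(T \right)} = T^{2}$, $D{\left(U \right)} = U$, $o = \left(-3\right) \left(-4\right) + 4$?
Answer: $-3885462$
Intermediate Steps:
$o = 16$ ($o = 12 + 4 = 16$)
$K = 342$ ($K = - 9 \left(\left(-1\right) 38\right) = \left(-9\right) \left(-38\right) = 342$)
$J{\left(y \right)} = 598$ ($J{\left(y \right)} = 16^{2} + 342 = 256 + 342 = 598$)
$\left(D{\left(-220 \right)} + J{\left(2 \right)}\right) \left(-19719 + 9440\right) = \left(-220 + 598\right) \left(-19719 + 9440\right) = 378 \left(-10279\right) = -3885462$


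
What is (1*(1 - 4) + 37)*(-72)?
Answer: -2448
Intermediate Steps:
(1*(1 - 4) + 37)*(-72) = (1*(-3) + 37)*(-72) = (-3 + 37)*(-72) = 34*(-72) = -2448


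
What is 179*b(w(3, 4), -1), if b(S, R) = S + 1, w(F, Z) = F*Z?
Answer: 2327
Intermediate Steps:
b(S, R) = 1 + S
179*b(w(3, 4), -1) = 179*(1 + 3*4) = 179*(1 + 12) = 179*13 = 2327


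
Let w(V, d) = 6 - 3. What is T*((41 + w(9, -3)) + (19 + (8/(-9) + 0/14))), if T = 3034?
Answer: 1696006/9 ≈ 1.8845e+5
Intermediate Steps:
w(V, d) = 3
T*((41 + w(9, -3)) + (19 + (8/(-9) + 0/14))) = 3034*((41 + 3) + (19 + (8/(-9) + 0/14))) = 3034*(44 + (19 + (8*(-1/9) + 0*(1/14)))) = 3034*(44 + (19 + (-8/9 + 0))) = 3034*(44 + (19 - 8/9)) = 3034*(44 + 163/9) = 3034*(559/9) = 1696006/9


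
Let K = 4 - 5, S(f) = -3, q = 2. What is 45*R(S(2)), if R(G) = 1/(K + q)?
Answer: 45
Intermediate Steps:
K = -1
R(G) = 1 (R(G) = 1/(-1 + 2) = 1/1 = 1)
45*R(S(2)) = 45*1 = 45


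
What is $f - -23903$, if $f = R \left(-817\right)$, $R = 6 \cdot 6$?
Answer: $-5509$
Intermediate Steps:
$R = 36$
$f = -29412$ ($f = 36 \left(-817\right) = -29412$)
$f - -23903 = -29412 - -23903 = -29412 + 23903 = -5509$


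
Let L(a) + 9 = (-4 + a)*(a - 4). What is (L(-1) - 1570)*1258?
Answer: -1954932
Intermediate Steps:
L(a) = -9 + (-4 + a)² (L(a) = -9 + (-4 + a)*(a - 4) = -9 + (-4 + a)*(-4 + a) = -9 + (-4 + a)²)
(L(-1) - 1570)*1258 = ((-9 + (-4 - 1)²) - 1570)*1258 = ((-9 + (-5)²) - 1570)*1258 = ((-9 + 25) - 1570)*1258 = (16 - 1570)*1258 = -1554*1258 = -1954932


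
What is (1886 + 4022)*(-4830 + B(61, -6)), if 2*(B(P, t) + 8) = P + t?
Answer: -28420434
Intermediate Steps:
B(P, t) = -8 + P/2 + t/2 (B(P, t) = -8 + (P + t)/2 = -8 + (P/2 + t/2) = -8 + P/2 + t/2)
(1886 + 4022)*(-4830 + B(61, -6)) = (1886 + 4022)*(-4830 + (-8 + (1/2)*61 + (1/2)*(-6))) = 5908*(-4830 + (-8 + 61/2 - 3)) = 5908*(-4830 + 39/2) = 5908*(-9621/2) = -28420434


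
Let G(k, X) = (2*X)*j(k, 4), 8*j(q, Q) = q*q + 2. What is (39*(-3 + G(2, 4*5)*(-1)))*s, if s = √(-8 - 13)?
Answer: -1287*I*√21 ≈ -5897.8*I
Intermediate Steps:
j(q, Q) = ¼ + q²/8 (j(q, Q) = (q*q + 2)/8 = (q² + 2)/8 = (2 + q²)/8 = ¼ + q²/8)
G(k, X) = 2*X*(¼ + k²/8) (G(k, X) = (2*X)*(¼ + k²/8) = 2*X*(¼ + k²/8))
s = I*√21 (s = √(-21) = I*√21 ≈ 4.5826*I)
(39*(-3 + G(2, 4*5)*(-1)))*s = (39*(-3 + ((4*5)*(2 + 2²)/4)*(-1)))*(I*√21) = (39*(-3 + ((¼)*20*(2 + 4))*(-1)))*(I*√21) = (39*(-3 + ((¼)*20*6)*(-1)))*(I*√21) = (39*(-3 + 30*(-1)))*(I*√21) = (39*(-3 - 30))*(I*√21) = (39*(-33))*(I*√21) = -1287*I*√21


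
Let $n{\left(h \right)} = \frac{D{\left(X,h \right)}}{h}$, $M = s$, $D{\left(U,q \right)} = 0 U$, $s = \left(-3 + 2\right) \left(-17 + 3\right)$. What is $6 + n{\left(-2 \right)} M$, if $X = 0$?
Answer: $6$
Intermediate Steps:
$s = 14$ ($s = \left(-1\right) \left(-14\right) = 14$)
$D{\left(U,q \right)} = 0$
$M = 14$
$n{\left(h \right)} = 0$ ($n{\left(h \right)} = \frac{0}{h} = 0$)
$6 + n{\left(-2 \right)} M = 6 + 0 \cdot 14 = 6 + 0 = 6$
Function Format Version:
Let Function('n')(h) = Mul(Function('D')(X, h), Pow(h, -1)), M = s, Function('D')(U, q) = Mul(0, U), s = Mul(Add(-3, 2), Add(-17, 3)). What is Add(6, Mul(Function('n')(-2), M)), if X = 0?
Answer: 6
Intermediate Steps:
s = 14 (s = Mul(-1, -14) = 14)
Function('D')(U, q) = 0
M = 14
Function('n')(h) = 0 (Function('n')(h) = Mul(0, Pow(h, -1)) = 0)
Add(6, Mul(Function('n')(-2), M)) = Add(6, Mul(0, 14)) = Add(6, 0) = 6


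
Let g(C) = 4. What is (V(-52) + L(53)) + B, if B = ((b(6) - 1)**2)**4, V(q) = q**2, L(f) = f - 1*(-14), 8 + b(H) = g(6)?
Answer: 393396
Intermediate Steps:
b(H) = -4 (b(H) = -8 + 4 = -4)
L(f) = 14 + f (L(f) = f + 14 = 14 + f)
B = 390625 (B = ((-4 - 1)**2)**4 = ((-5)**2)**4 = 25**4 = 390625)
(V(-52) + L(53)) + B = ((-52)**2 + (14 + 53)) + 390625 = (2704 + 67) + 390625 = 2771 + 390625 = 393396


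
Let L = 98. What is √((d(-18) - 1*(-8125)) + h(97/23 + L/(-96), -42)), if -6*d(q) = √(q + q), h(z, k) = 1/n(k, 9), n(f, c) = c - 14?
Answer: √(203120 - 25*I)/5 ≈ 90.138 - 0.0055471*I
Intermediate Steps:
n(f, c) = -14 + c
h(z, k) = -⅕ (h(z, k) = 1/(-14 + 9) = 1/(-5) = -⅕)
d(q) = -√2*√q/6 (d(q) = -√(q + q)/6 = -√2*√q/6)
√((d(-18) - 1*(-8125)) + h(97/23 + L/(-96), -42)) = √((-√2*√(-18)/6 - 1*(-8125)) - ⅕) = √((-√2*3*I*√2/6 + 8125) - ⅕) = √((-I + 8125) - ⅕) = √((8125 - I) - ⅕) = √(40624/5 - I)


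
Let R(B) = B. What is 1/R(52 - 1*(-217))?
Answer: 1/269 ≈ 0.0037175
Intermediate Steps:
1/R(52 - 1*(-217)) = 1/(52 - 1*(-217)) = 1/(52 + 217) = 1/269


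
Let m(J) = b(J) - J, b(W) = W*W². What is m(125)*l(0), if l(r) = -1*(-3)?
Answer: 5859000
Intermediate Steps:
b(W) = W³
m(J) = J³ - J
l(r) = 3
m(125)*l(0) = (125³ - 1*125)*3 = (1953125 - 125)*3 = 1953000*3 = 5859000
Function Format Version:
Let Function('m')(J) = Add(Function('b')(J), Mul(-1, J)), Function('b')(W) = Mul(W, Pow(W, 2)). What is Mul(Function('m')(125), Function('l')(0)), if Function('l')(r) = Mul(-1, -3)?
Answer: 5859000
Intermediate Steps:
Function('b')(W) = Pow(W, 3)
Function('m')(J) = Add(Pow(J, 3), Mul(-1, J))
Function('l')(r) = 3
Mul(Function('m')(125), Function('l')(0)) = Mul(Add(Pow(125, 3), Mul(-1, 125)), 3) = Mul(Add(1953125, -125), 3) = Mul(1953000, 3) = 5859000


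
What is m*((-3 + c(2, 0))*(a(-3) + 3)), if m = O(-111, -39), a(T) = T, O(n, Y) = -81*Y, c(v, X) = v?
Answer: 0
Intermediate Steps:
m = 3159 (m = -81*(-39) = 3159)
m*((-3 + c(2, 0))*(a(-3) + 3)) = 3159*((-3 + 2)*(-3 + 3)) = 3159*(-1*0) = 3159*0 = 0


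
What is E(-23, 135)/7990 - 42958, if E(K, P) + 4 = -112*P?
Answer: -171624772/3995 ≈ -42960.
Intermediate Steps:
E(K, P) = -4 - 112*P
E(-23, 135)/7990 - 42958 = (-4 - 112*135)/7990 - 42958 = (-4 - 15120)*(1/7990) - 42958 = -15124*1/7990 - 42958 = -7562/3995 - 42958 = -171624772/3995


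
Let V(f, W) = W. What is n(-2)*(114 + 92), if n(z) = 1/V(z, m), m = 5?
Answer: 206/5 ≈ 41.200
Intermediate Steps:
n(z) = ⅕ (n(z) = 1/5 = ⅕)
n(-2)*(114 + 92) = (114 + 92)/5 = (⅕)*206 = 206/5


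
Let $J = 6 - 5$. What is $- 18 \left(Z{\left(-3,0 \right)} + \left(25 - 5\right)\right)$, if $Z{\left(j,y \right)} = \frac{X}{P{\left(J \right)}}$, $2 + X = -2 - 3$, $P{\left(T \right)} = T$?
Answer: $-234$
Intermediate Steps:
$J = 1$ ($J = 6 - 5 = 1$)
$X = -7$ ($X = -2 - 5 = -7$)
$Z{\left(j,y \right)} = -7$ ($Z{\left(j,y \right)} = - \frac{7}{1} = \left(-7\right) 1 = -7$)
$- 18 \left(Z{\left(-3,0 \right)} + \left(25 - 5\right)\right) = - 18 \left(-7 + \left(25 - 5\right)\right) = - 18 \left(-7 + 20\right) = \left(-18\right) 13 = -234$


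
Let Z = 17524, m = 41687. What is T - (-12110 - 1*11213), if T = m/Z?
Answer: 408753939/17524 ≈ 23325.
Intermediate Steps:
T = 41687/17524 ≈ 2.3789
T - (-12110 - 1*11213) = 41687/17524 - (-12110 - 1*11213) = 41687/17524 - (-12110 - 11213) = 41687/17524 - 1*(-23323) = 41687/17524 + 23323 = 408753939/17524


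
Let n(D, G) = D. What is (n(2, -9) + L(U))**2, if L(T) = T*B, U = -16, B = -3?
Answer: 2500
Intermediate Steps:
L(T) = -3*T (L(T) = T*(-3) = -3*T)
(n(2, -9) + L(U))**2 = (2 - 3*(-16))**2 = (2 + 48)**2 = 50**2 = 2500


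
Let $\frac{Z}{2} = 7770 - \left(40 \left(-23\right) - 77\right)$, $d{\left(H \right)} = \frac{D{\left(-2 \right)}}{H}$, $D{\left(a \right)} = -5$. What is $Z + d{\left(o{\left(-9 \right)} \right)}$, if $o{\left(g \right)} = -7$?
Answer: $\frac{122743}{7} \approx 17535.0$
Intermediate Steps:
$d{\left(H \right)} = - \frac{5}{H}$
$Z = 17534$ ($Z = 2 \left(7770 - \left(40 \left(-23\right) - 77\right)\right) = 2 \left(7770 - \left(-920 - 77\right)\right) = 2 \left(7770 - -997\right) = 2 \left(7770 + 997\right) = 2 \cdot 8767 = 17534$)
$Z + d{\left(o{\left(-9 \right)} \right)} = 17534 - \frac{5}{-7} = 17534 - - \frac{5}{7} = 17534 + \frac{5}{7} = \frac{122743}{7}$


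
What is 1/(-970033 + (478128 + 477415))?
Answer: -1/14490 ≈ -6.9013e-5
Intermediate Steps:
1/(-970033 + (478128 + 477415)) = 1/(-970033 + 955543) = 1/(-14490) = -1/14490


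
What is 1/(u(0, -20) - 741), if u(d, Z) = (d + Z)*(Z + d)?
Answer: -1/341 ≈ -0.0029326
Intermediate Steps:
u(d, Z) = (Z + d)**2 (u(d, Z) = (Z + d)*(Z + d) = (Z + d)**2)
1/(u(0, -20) - 741) = 1/((-20 + 0)**2 - 741) = 1/((-20)**2 - 741) = 1/(400 - 741) = 1/(-341) = -1/341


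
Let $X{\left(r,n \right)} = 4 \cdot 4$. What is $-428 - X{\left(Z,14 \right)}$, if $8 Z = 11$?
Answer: $-444$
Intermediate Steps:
$Z = \frac{11}{8}$ ($Z = \frac{1}{8} \cdot 11 = \frac{11}{8} \approx 1.375$)
$X{\left(r,n \right)} = 16$
$-428 - X{\left(Z,14 \right)} = -428 - 16 = -444$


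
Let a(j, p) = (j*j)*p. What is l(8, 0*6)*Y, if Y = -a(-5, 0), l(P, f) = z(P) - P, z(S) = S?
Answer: 0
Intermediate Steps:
a(j, p) = p*j² (a(j, p) = j²*p = p*j²)
l(P, f) = 0 (l(P, f) = P - P = 0)
Y = 0 (Y = -0*(-5)² = -0*25 = -1*0 = 0)
l(8, 0*6)*Y = 0*0 = 0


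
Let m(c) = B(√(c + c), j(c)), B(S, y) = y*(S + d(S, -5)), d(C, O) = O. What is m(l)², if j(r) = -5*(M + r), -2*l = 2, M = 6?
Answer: 14375 - 6250*I*√2 ≈ 14375.0 - 8838.8*I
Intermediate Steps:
l = -1 (l = -½*2 = -1)
j(r) = -30 - 5*r (j(r) = -5*(6 + r) = -30 - 5*r)
B(S, y) = y*(-5 + S) (B(S, y) = y*(S - 5) = y*(-5 + S))
m(c) = (-30 - 5*c)*(-5 + √2*√c) (m(c) = (-30 - 5*c)*(-5 + √(c + c)) = (-30 - 5*c)*(-5 + √(2*c)) = (-30 - 5*c)*(-5 + √2*√c))
m(l)² = (-5*(-5 + √2*√(-1))*(6 - 1))² = (-5*(-5 + √2*I)*5)² = (-5*(-5 + I*√2)*5)² = (125 - 25*I*√2)²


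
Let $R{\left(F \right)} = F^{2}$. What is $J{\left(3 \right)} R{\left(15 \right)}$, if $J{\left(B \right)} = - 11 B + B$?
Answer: $-6750$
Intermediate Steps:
$J{\left(B \right)} = - 10 B$
$J{\left(3 \right)} R{\left(15 \right)} = \left(-10\right) 3 \cdot 15^{2} = \left(-30\right) 225 = -6750$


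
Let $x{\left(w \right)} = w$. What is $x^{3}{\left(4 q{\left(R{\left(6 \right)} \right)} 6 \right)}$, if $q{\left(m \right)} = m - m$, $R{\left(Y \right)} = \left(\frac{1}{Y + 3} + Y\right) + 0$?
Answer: $0$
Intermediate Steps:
$R{\left(Y \right)} = Y + \frac{1}{3 + Y}$ ($R{\left(Y \right)} = \left(\frac{1}{3 + Y} + Y\right) + 0 = \left(Y + \frac{1}{3 + Y}\right) + 0 = Y + \frac{1}{3 + Y}$)
$q{\left(m \right)} = 0$
$x^{3}{\left(4 q{\left(R{\left(6 \right)} \right)} 6 \right)} = \left(4 \cdot 0 \cdot 6\right)^{3} = \left(0 \cdot 6\right)^{3} = 0^{3} = 0$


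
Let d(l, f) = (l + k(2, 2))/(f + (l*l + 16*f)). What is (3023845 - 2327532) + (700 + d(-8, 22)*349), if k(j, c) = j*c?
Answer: 152645149/219 ≈ 6.9701e+5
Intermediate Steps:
k(j, c) = c*j
d(l, f) = (4 + l)/(l² + 17*f) (d(l, f) = (l + 2*2)/(f + (l*l + 16*f)) = (l + 4)/(f + (l² + 16*f)) = (4 + l)/(l² + 17*f))
(3023845 - 2327532) + (700 + d(-8, 22)*349) = (3023845 - 2327532) + (700 + ((4 - 8)/((-8)² + 17*22))*349) = 696313 + (700 + (-4/(64 + 374))*349) = 696313 + (700 + (-4/438)*349) = 696313 + (700 + ((1/438)*(-4))*349) = 696313 + (700 - 2/219*349) = 696313 + (700 - 698/219) = 696313 + 152602/219 = 152645149/219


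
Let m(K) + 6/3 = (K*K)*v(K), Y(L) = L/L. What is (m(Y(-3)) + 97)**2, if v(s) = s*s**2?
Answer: 9216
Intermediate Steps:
v(s) = s**3
Y(L) = 1
m(K) = -2 + K**5 (m(K) = -2 + (K*K)*K**3 = -2 + K**2*K**3 = -2 + K**5)
(m(Y(-3)) + 97)**2 = ((-2 + 1**5) + 97)**2 = ((-2 + 1) + 97)**2 = (-1 + 97)**2 = 96**2 = 9216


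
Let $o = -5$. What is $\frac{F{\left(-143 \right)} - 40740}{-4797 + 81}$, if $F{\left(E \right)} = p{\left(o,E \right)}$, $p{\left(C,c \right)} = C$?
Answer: $\frac{40745}{4716} \approx 8.6397$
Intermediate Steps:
$F{\left(E \right)} = -5$
$\frac{F{\left(-143 \right)} - 40740}{-4797 + 81} = \frac{-5 - 40740}{-4797 + 81} = - \frac{40745}{-4716} = \left(-40745\right) \left(- \frac{1}{4716}\right) = \frac{40745}{4716}$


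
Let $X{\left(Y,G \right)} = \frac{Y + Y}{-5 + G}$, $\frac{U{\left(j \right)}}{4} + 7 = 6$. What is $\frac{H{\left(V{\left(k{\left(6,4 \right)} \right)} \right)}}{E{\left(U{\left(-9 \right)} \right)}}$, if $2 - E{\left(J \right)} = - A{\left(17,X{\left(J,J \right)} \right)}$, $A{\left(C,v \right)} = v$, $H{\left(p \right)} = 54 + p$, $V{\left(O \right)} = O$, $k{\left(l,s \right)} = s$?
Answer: $\frac{261}{13} \approx 20.077$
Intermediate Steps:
$U{\left(j \right)} = -4$ ($U{\left(j \right)} = -28 + 4 \cdot 6 = -28 + 24 = -4$)
$X{\left(Y,G \right)} = \frac{2 Y}{-5 + G}$
$E{\left(J \right)} = 2 + \frac{2 J}{-5 + J}$ ($E{\left(J \right)} = 2 - - \frac{2 J}{-5 + J} = 2 + \frac{2 J}{-5 + J}$)
$\frac{H{\left(V{\left(k{\left(6,4 \right)} \right)} \right)}}{E{\left(U{\left(-9 \right)} \right)}} = \frac{54 + 4}{2 \frac{1}{-5 - 4} \left(-5 + 2 \left(-4\right)\right)} = \frac{58}{2 \frac{1}{-9} \left(-5 - 8\right)} = \frac{58}{2 \left(- \frac{1}{9}\right) \left(-13\right)} = \frac{58}{\frac{26}{9}} = 58 \cdot \frac{9}{26} = \frac{261}{13}$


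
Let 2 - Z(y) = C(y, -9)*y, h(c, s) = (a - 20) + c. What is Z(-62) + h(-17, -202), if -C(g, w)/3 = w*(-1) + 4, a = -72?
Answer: -2525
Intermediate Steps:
h(c, s) = -92 + c (h(c, s) = (-72 - 20) + c = -92 + c)
C(g, w) = -12 + 3*w (C(g, w) = -3*(w*(-1) + 4) = -3*(-w + 4) = -3*(4 - w) = -12 + 3*w)
Z(y) = 2 + 39*y (Z(y) = 2 - (-12 + 3*(-9))*y = 2 - (-12 - 27)*y = 2 - (-39)*y = 2 + 39*y)
Z(-62) + h(-17, -202) = (2 + 39*(-62)) + (-92 - 17) = (2 - 2418) - 109 = -2416 - 109 = -2525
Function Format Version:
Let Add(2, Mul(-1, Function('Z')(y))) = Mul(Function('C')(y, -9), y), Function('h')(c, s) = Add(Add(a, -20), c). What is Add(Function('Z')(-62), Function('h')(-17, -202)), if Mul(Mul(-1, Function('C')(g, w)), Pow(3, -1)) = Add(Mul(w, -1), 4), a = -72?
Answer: -2525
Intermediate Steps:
Function('h')(c, s) = Add(-92, c) (Function('h')(c, s) = Add(Add(-72, -20), c) = Add(-92, c))
Function('C')(g, w) = Add(-12, Mul(3, w)) (Function('C')(g, w) = Mul(-3, Add(Mul(w, -1), 4)) = Mul(-3, Add(Mul(-1, w), 4)) = Mul(-3, Add(4, Mul(-1, w))) = Add(-12, Mul(3, w)))
Function('Z')(y) = Add(2, Mul(39, y)) (Function('Z')(y) = Add(2, Mul(-1, Mul(Add(-12, Mul(3, -9)), y))) = Add(2, Mul(-1, Mul(Add(-12, -27), y))) = Add(2, Mul(-1, Mul(-39, y))) = Add(2, Mul(39, y)))
Add(Function('Z')(-62), Function('h')(-17, -202)) = Add(Add(2, Mul(39, -62)), Add(-92, -17)) = Add(Add(2, -2418), -109) = Add(-2416, -109) = -2525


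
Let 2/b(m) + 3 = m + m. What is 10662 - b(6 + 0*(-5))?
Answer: 95956/9 ≈ 10662.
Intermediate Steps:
b(m) = 2/(-3 + 2*m) (b(m) = 2/(-3 + (m + m)) = 2/(-3 + 2*m))
10662 - b(6 + 0*(-5)) = 10662 - 2/(-3 + 2*(6 + 0*(-5))) = 10662 - 2/(-3 + 2*(6 + 0)) = 10662 - 2/(-3 + 2*6) = 10662 - 2/(-3 + 12) = 10662 - 2/9 = 95956/9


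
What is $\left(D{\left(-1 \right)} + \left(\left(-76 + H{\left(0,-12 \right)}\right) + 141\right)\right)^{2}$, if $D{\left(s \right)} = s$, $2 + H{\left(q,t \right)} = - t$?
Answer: $5476$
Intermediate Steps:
$H{\left(q,t \right)} = -2 - t$
$\left(D{\left(-1 \right)} + \left(\left(-76 + H{\left(0,-12 \right)}\right) + 141\right)\right)^{2} = \left(-1 + \left(\left(-76 - -10\right) + 141\right)\right)^{2} = \left(-1 + \left(\left(-76 + \left(-2 + 12\right)\right) + 141\right)\right)^{2} = \left(-1 + \left(\left(-76 + 10\right) + 141\right)\right)^{2} = \left(-1 + \left(-66 + 141\right)\right)^{2} = \left(-1 + 75\right)^{2} = 74^{2} = 5476$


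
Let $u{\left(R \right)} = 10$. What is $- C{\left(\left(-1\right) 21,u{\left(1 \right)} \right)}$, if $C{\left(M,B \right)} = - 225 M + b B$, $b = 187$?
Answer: $-6595$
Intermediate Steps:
$C{\left(M,B \right)} = - 225 M + 187 B$
$- C{\left(\left(-1\right) 21,u{\left(1 \right)} \right)} = - (- 225 \left(\left(-1\right) 21\right) + 187 \cdot 10) = - (\left(-225\right) \left(-21\right) + 1870) = - (4725 + 1870) = \left(-1\right) 6595 = -6595$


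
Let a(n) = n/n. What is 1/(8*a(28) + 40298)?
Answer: 1/40306 ≈ 2.4810e-5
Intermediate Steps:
a(n) = 1
1/(8*a(28) + 40298) = 1/(8*1 + 40298) = 1/(8 + 40298) = 1/40306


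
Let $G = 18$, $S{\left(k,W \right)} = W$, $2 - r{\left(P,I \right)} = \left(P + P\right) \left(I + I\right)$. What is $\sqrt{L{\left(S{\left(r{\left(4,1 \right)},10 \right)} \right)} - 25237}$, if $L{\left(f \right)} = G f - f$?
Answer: $i \sqrt{25067} \approx 158.33 i$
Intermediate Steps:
$r{\left(P,I \right)} = 2 - 4 I P$ ($r{\left(P,I \right)} = 2 - \left(P + P\right) \left(I + I\right) = 2 - 2 P 2 I = 2 - 4 I P$)
$L{\left(f \right)} = 17 f$ ($L{\left(f \right)} = 18 f - f = 17 f$)
$\sqrt{L{\left(S{\left(r{\left(4,1 \right)},10 \right)} \right)} - 25237} = \sqrt{17 \cdot 10 - 25237} = \sqrt{170 - 25237} = \sqrt{-25067} = i \sqrt{25067}$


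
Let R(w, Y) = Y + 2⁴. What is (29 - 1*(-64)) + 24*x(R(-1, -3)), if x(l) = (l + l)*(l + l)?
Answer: 16317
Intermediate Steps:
R(w, Y) = 16 + Y (R(w, Y) = Y + 16 = 16 + Y)
x(l) = 4*l² (x(l) = (2*l)*(2*l) = 4*l²)
(29 - 1*(-64)) + 24*x(R(-1, -3)) = (29 - 1*(-64)) + 24*(4*(16 - 3)²) = (29 + 64) + 24*(4*13²) = 93 + 24*(4*169) = 93 + 24*676 = 93 + 16224 = 16317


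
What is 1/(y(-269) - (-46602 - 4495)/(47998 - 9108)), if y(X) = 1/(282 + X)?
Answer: 505570/703151 ≈ 0.71901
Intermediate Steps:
1/(y(-269) - (-46602 - 4495)/(47998 - 9108)) = 1/(1/(282 - 269) - (-46602 - 4495)/(47998 - 9108)) = 1/(1/13 - (-51097)/38890) = 1/(1/13 - 1*(-51097/38890)) = 1/(1/13 + 51097/38890) = 1/(703151/505570) = 505570/703151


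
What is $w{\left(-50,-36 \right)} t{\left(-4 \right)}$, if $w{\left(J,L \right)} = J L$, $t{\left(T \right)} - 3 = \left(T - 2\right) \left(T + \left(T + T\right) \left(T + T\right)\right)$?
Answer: $-642600$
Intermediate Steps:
$t{\left(T \right)} = 3 + \left(-2 + T\right) \left(T + 4 T^{2}\right)$ ($t{\left(T \right)} = 3 + \left(T - 2\right) \left(T + \left(T + T\right) \left(T + T\right)\right) = 3 + \left(-2 + T\right) \left(T + 2 T 2 T\right) = 3 + \left(-2 + T\right) \left(T + 4 T^{2}\right)$)
$w{\left(-50,-36 \right)} t{\left(-4 \right)} = \left(-50\right) \left(-36\right) \left(3 - 7 \left(-4\right)^{2} - -8 + 4 \left(-4\right)^{3}\right) = 1800 \left(3 - 112 + 8 + 4 \left(-64\right)\right) = 1800 \left(3 - 112 + 8 - 256\right) = 1800 \left(-357\right) = -642600$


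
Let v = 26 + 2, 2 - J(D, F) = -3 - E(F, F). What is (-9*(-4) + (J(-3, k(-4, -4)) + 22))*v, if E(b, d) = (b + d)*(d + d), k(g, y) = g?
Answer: 3556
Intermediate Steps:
E(b, d) = 2*d*(b + d) (E(b, d) = (b + d)*(2*d) = 2*d*(b + d))
J(D, F) = 5 + 4*F**2 (J(D, F) = 2 - (-3 - 2*F*(F + F)) = 2 - (-3 - 2*F*2*F) = 2 - (-3 - 4*F**2) = 2 + (3 + 4*F**2) = 5 + 4*F**2)
v = 28
(-9*(-4) + (J(-3, k(-4, -4)) + 22))*v = (-9*(-4) + ((5 + 4*(-4)**2) + 22))*28 = (36 + ((5 + 4*16) + 22))*28 = (36 + ((5 + 64) + 22))*28 = (36 + (69 + 22))*28 = (36 + 91)*28 = 127*28 = 3556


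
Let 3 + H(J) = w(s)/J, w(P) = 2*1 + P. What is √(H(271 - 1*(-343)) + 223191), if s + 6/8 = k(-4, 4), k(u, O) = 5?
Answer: √336563948342/1228 ≈ 472.43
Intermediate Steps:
s = 17/4 (s = -¾ + 5 = 17/4 ≈ 4.2500)
w(P) = 2 + P
H(J) = -3 + 25/(4*J) (H(J) = -3 + (2 + 17/4)/J = -3 + 25/(4*J))
√(H(271 - 1*(-343)) + 223191) = √((-3 + 25/(4*(271 - 1*(-343)))) + 223191) = √((-3 + 25/(4*(271 + 343))) + 223191) = √((-3 + (25/4)/614) + 223191) = √((-3 + (25/4)*(1/614)) + 223191) = √((-3 + 25/2456) + 223191) = √(-7343/2456 + 223191) = √(548149753/2456) = √336563948342/1228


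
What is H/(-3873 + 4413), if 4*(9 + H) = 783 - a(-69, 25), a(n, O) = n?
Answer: 17/45 ≈ 0.37778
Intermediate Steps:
H = 204 (H = -9 + (783 - 1*(-69))/4 = -9 + (783 + 69)/4 = -9 + (¼)*852 = -9 + 213 = 204)
H/(-3873 + 4413) = 204/(-3873 + 4413) = 204/540 = 204*(1/540) = 17/45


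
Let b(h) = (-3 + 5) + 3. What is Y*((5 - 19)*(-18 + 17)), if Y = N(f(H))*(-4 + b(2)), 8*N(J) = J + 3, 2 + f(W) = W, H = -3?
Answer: -7/2 ≈ -3.5000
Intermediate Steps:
f(W) = -2 + W
N(J) = 3/8 + J/8 (N(J) = (J + 3)/8 = (3 + J)/8 = 3/8 + J/8)
b(h) = 5 (b(h) = 2 + 3 = 5)
Y = -¼ (Y = (3/8 + (-2 - 3)/8)*(-4 + 5) = (3/8 + (⅛)*(-5))*1 = (3/8 - 5/8)*1 = -¼*1 = -¼ ≈ -0.25000)
Y*((5 - 19)*(-18 + 17)) = -(5 - 19)*(-18 + 17)/4 = -(-7)*(-1)/2 = -¼*14 = -7/2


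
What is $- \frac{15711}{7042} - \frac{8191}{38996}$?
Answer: $- \frac{335173589}{137304916} \approx -2.4411$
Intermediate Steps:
$- \frac{15711}{7042} - \frac{8191}{38996} = - \frac{335173589}{137304916}$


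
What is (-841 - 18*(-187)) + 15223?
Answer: 17748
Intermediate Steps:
(-841 - 18*(-187)) + 15223 = (-841 + 3366) + 15223 = 2525 + 15223 = 17748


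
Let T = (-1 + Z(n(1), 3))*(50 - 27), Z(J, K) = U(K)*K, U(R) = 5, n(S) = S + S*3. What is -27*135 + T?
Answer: -3323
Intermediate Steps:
n(S) = 4*S (n(S) = S + 3*S = 4*S)
Z(J, K) = 5*K
T = 322 (T = (-1 + 5*3)*(50 - 27) = (-1 + 15)*23 = 14*23 = 322)
-27*135 + T = -27*135 + 322 = -3645 + 322 = -3323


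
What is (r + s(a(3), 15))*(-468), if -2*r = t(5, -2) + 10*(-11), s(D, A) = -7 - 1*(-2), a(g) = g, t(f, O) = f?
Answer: -22230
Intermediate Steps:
s(D, A) = -5 (s(D, A) = -7 + 2 = -5)
r = 105/2 (r = -(5 + 10*(-11))/2 = -(5 - 110)/2 = -½*(-105) = 105/2 ≈ 52.500)
(r + s(a(3), 15))*(-468) = (105/2 - 5)*(-468) = (95/2)*(-468) = -22230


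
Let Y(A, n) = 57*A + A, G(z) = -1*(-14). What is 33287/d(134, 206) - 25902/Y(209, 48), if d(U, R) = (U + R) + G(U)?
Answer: 197167853/2145594 ≈ 91.894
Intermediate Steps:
G(z) = 14
d(U, R) = 14 + R + U (d(U, R) = (U + R) + 14 = (R + U) + 14 = 14 + R + U)
Y(A, n) = 58*A
33287/d(134, 206) - 25902/Y(209, 48) = 33287/(14 + 206 + 134) - 25902/(58*209) = 33287/354 - 25902/12122 = 33287*(1/354) - 25902*1/12122 = 33287/354 - 12951/6061 = 197167853/2145594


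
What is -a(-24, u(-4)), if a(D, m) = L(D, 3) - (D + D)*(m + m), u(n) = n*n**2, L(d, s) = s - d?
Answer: 6117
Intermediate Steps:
u(n) = n**3
a(D, m) = 3 - D - 4*D*m (a(D, m) = (3 - D) - (D + D)*(m + m) = (3 - D) - 2*D*2*m = (3 - D) - 4*D*m = 3 - D - 4*D*m)
-a(-24, u(-4)) = -(3 - 1*(-24) - 4*(-24)*(-4)**3) = -(3 + 24 - 4*(-24)*(-64)) = -(3 + 24 - 6144) = -1*(-6117) = 6117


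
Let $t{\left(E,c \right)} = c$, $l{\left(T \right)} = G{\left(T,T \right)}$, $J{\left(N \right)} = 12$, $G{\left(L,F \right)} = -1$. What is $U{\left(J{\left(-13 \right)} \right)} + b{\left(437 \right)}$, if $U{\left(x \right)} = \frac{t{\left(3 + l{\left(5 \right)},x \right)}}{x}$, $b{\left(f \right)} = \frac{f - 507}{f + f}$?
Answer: $\frac{402}{437} \approx 0.91991$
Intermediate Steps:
$b{\left(f \right)} = \frac{-507 + f}{2 f}$
$l{\left(T \right)} = -1$
$U{\left(x \right)} = 1$ ($U{\left(x \right)} = \frac{x}{x} = 1$)
$U{\left(J{\left(-13 \right)} \right)} + b{\left(437 \right)} = 1 + \frac{-507 + 437}{2 \cdot 437} = 1 + \frac{1}{2} \cdot \frac{1}{437} \left(-70\right) = 1 - \frac{35}{437} = \frac{402}{437}$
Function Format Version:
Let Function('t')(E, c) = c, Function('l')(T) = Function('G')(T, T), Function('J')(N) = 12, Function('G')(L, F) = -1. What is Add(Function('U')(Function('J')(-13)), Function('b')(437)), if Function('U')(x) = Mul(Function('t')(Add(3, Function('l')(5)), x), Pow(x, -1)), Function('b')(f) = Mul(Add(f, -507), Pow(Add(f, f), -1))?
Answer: Rational(402, 437) ≈ 0.91991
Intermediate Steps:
Function('b')(f) = Mul(Rational(1, 2), Pow(f, -1), Add(-507, f)) (Function('b')(f) = Mul(Add(-507, f), Pow(Mul(2, f), -1)) = Mul(Add(-507, f), Mul(Rational(1, 2), Pow(f, -1))) = Mul(Rational(1, 2), Pow(f, -1), Add(-507, f)))
Function('l')(T) = -1
Function('U')(x) = 1 (Function('U')(x) = Mul(x, Pow(x, -1)) = 1)
Add(Function('U')(Function('J')(-13)), Function('b')(437)) = Add(1, Mul(Rational(1, 2), Pow(437, -1), Add(-507, 437))) = Add(1, Mul(Rational(1, 2), Rational(1, 437), -70)) = Add(1, Rational(-35, 437)) = Rational(402, 437)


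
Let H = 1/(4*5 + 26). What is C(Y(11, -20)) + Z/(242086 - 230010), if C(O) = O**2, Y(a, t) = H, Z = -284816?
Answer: -150664645/6388204 ≈ -23.585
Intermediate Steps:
H = 1/46 (H = 1/(20 + 26) = 1/46 ≈ 0.021739)
Y(a, t) = 1/46
C(Y(11, -20)) + Z/(242086 - 230010) = (1/46)**2 - 284816/(242086 - 230010) = 1/2116 - 284816/12076 = 1/2116 - 284816*1/12076 = 1/2116 - 71204/3019 = -150664645/6388204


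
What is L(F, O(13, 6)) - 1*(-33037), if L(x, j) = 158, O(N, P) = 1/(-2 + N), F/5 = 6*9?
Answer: 33195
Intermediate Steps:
F = 270 (F = 5*(6*9) = 5*54 = 270)
L(F, O(13, 6)) - 1*(-33037) = 158 - 1*(-33037) = 158 + 33037 = 33195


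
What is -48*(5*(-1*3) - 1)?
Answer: 768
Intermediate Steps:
-48*(5*(-1*3) - 1) = -48*(5*(-3) - 1) = -48*(-15 - 1) = -48*(-16) = 768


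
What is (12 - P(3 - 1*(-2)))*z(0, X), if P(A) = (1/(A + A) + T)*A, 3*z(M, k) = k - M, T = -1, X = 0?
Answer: 0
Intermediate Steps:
z(M, k) = -M/3 + k/3 (z(M, k) = (k - M)/3 = -M/3 + k/3)
P(A) = A*(-1 + 1/(2*A)) (P(A) = (1/(A + A) - 1)*A = (1/(2*A) - 1)*A = (-1 + 1/(2*A))*A = A*(-1 + 1/(2*A)))
(12 - P(3 - 1*(-2)))*z(0, X) = (12 - (1/2 - (3 - 1*(-2))))*(-1/3*0 + (1/3)*0) = (12 - (1/2 - (3 + 2)))*(0 + 0) = (12 - (1/2 - 1*5))*0 = (12 - (1/2 - 5))*0 = (12 - 1*(-9/2))*0 = (12 + 9/2)*0 = (33/2)*0 = 0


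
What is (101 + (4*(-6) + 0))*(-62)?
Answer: -4774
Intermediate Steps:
(101 + (4*(-6) + 0))*(-62) = (101 + (-24 + 0))*(-62) = (101 - 24)*(-62) = 77*(-62) = -4774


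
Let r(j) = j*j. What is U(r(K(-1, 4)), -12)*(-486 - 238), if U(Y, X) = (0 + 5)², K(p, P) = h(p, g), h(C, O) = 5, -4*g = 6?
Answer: -18100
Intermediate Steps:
g = -3/2 (g = -¼*6 = -3/2 ≈ -1.5000)
K(p, P) = 5
r(j) = j²
U(Y, X) = 25 (U(Y, X) = 5² = 25)
U(r(K(-1, 4)), -12)*(-486 - 238) = 25*(-486 - 238) = 25*(-724) = -18100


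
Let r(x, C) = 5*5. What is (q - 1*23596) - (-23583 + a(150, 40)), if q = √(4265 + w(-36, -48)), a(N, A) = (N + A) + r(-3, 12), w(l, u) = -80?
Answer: -228 + 3*√465 ≈ -163.31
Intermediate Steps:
r(x, C) = 25
a(N, A) = 25 + A + N (a(N, A) = (N + A) + 25 = (A + N) + 25 = 25 + A + N)
q = 3*√465 (q = √(4265 - 80) = √4185 = 3*√465 ≈ 64.692)
(q - 1*23596) - (-23583 + a(150, 40)) = (3*√465 - 1*23596) - (-23583 + (25 + 40 + 150)) = (3*√465 - 23596) - (-23583 + 215) = (-23596 + 3*√465) - 1*(-23368) = (-23596 + 3*√465) + 23368 = -228 + 3*√465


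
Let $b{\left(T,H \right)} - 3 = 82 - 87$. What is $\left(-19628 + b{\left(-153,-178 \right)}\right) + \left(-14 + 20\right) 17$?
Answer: $-19528$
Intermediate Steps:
$b{\left(T,H \right)} = -2$ ($b{\left(T,H \right)} = 3 + \left(82 - 87\right) = 3 - 5 = -2$)
$\left(-19628 + b{\left(-153,-178 \right)}\right) + \left(-14 + 20\right) 17 = \left(-19628 - 2\right) + \left(-14 + 20\right) 17 = -19630 + 6 \cdot 17 = -19630 + 102 = -19528$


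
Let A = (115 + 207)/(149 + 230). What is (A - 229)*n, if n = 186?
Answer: -16083234/379 ≈ -42436.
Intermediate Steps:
A = 322/379 ≈ 0.84960
(A - 229)*n = (322/379 - 229)*186 = -86469/379*186 = -16083234/379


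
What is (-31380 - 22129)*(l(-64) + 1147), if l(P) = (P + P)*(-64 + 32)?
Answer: -280547687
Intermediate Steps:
l(P) = -64*P (l(P) = (2*P)*(-32) = -64*P)
(-31380 - 22129)*(l(-64) + 1147) = (-31380 - 22129)*(-64*(-64) + 1147) = -53509*(4096 + 1147) = -53509*5243 = -280547687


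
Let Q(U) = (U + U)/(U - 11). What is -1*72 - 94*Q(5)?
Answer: 254/3 ≈ 84.667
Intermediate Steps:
Q(U) = 2*U/(-11 + U) (Q(U) = (2*U)/(-11 + U) = 2*U/(-11 + U))
-1*72 - 94*Q(5) = -1*72 - 188*5/(-11 + 5) = -72 - 188*5/(-6) = -72 - 188*5*(-1)/6 = -72 - 94*(-5/3) = -72 + 470/3 = 254/3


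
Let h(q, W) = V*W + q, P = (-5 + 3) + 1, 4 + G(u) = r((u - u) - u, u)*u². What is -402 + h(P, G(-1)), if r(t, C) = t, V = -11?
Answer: -370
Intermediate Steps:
G(u) = -4 - u³ (G(u) = -4 + ((u - u) - u)*u² = -4 + (0 - u)*u² = -4 + (-u)*u² = -4 - u³)
P = -1 (P = -2 + 1 = -1)
h(q, W) = q - 11*W (h(q, W) = -11*W + q = q - 11*W)
-402 + h(P, G(-1)) = -402 + (-1 - 11*(-4 - 1*(-1)³)) = -402 + (-1 - 11*(-4 - 1*(-1))) = -402 + (-1 - 11*(-4 + 1)) = -402 + (-1 - 11*(-3)) = -402 + (-1 + 33) = -402 + 32 = -370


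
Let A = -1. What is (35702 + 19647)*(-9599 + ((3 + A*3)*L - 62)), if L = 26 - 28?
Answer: -534726689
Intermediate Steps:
L = -2
(35702 + 19647)*(-9599 + ((3 + A*3)*L - 62)) = (35702 + 19647)*(-9599 + ((3 - 1*3)*(-2) - 62)) = 55349*(-9599 + ((3 - 3)*(-2) - 62)) = 55349*(-9599 + (0*(-2) - 62)) = 55349*(-9599 + (0 - 62)) = 55349*(-9599 - 62) = 55349*(-9661) = -534726689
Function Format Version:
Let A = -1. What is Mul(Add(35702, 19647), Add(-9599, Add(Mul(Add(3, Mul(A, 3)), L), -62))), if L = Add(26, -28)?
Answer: -534726689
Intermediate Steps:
L = -2
Mul(Add(35702, 19647), Add(-9599, Add(Mul(Add(3, Mul(A, 3)), L), -62))) = Mul(Add(35702, 19647), Add(-9599, Add(Mul(Add(3, Mul(-1, 3)), -2), -62))) = Mul(55349, Add(-9599, Add(Mul(Add(3, -3), -2), -62))) = Mul(55349, Add(-9599, Add(Mul(0, -2), -62))) = Mul(55349, Add(-9599, Add(0, -62))) = Mul(55349, Add(-9599, -62)) = Mul(55349, -9661) = -534726689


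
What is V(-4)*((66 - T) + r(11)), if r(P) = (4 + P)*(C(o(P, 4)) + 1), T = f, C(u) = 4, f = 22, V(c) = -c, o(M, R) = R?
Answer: 476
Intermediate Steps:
T = 22
r(P) = 20 + 5*P (r(P) = (4 + P)*(4 + 1) = (4 + P)*5 = 20 + 5*P)
V(-4)*((66 - T) + r(11)) = (-1*(-4))*((66 - 1*22) + (20 + 5*11)) = 4*((66 - 22) + (20 + 55)) = 4*(44 + 75) = 4*119 = 476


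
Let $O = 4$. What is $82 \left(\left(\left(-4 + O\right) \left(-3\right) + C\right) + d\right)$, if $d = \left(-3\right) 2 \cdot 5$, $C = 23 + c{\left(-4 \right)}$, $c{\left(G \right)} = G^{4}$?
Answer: $20418$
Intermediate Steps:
$C = 279$ ($C = 23 + \left(-4\right)^{4} = 23 + 256 = 279$)
$d = -30$ ($d = \left(-6\right) 5 = -30$)
$82 \left(\left(\left(-4 + O\right) \left(-3\right) + C\right) + d\right) = 82 \left(\left(\left(-4 + 4\right) \left(-3\right) + 279\right) - 30\right) = 82 \left(\left(0 \left(-3\right) + 279\right) - 30\right) = 82 \left(\left(0 + 279\right) - 30\right) = 82 \left(279 - 30\right) = 82 \cdot 249 = 20418$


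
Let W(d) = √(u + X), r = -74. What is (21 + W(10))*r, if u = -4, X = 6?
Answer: -1554 - 74*√2 ≈ -1658.7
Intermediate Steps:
W(d) = √2 (W(d) = √(-4 + 6) = √2)
(21 + W(10))*r = (21 + √2)*(-74) = -1554 - 74*√2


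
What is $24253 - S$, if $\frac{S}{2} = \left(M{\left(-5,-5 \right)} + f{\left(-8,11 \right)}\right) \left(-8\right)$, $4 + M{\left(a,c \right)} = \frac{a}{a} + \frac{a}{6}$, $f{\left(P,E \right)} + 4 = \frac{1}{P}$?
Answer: $\frac{72377}{3} \approx 24126.0$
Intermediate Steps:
$f{\left(P,E \right)} = -4 + \frac{1}{P}$
$M{\left(a,c \right)} = -3 + \frac{a}{6}$ ($M{\left(a,c \right)} = -4 + \left(\frac{a}{a} + \frac{a}{6}\right) = -4 + \left(1 + a \frac{1}{6}\right) = -4 + \left(1 + \frac{a}{6}\right) = -3 + \frac{a}{6}$)
$S = \frac{382}{3}$ ($S = 2 \left(\left(-3 + \frac{1}{6} \left(-5\right)\right) - \left(4 - \frac{1}{-8}\right)\right) \left(-8\right) = 2 \left(\left(-3 - \frac{5}{6}\right) - \frac{33}{8}\right) \left(-8\right) = 2 \left(- \frac{23}{6} - \frac{33}{8}\right) \left(-8\right) = 2 \left(\left(- \frac{191}{24}\right) \left(-8\right)\right) = 2 \cdot \frac{191}{3} = \frac{382}{3} \approx 127.33$)
$24253 - S = 24253 - \frac{382}{3} = \frac{72377}{3}$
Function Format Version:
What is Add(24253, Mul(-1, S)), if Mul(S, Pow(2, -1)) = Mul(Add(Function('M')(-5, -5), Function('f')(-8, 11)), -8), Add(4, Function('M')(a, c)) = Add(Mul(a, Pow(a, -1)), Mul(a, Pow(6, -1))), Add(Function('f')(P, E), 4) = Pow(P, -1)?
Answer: Rational(72377, 3) ≈ 24126.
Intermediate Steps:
Function('f')(P, E) = Add(-4, Pow(P, -1))
Function('M')(a, c) = Add(-3, Mul(Rational(1, 6), a)) (Function('M')(a, c) = Add(-4, Add(Mul(a, Pow(a, -1)), Mul(a, Pow(6, -1)))) = Add(-4, Add(1, Mul(a, Rational(1, 6)))) = Add(-4, Add(1, Mul(Rational(1, 6), a))) = Add(-3, Mul(Rational(1, 6), a)))
S = Rational(382, 3) (S = Mul(2, Mul(Add(Add(-3, Mul(Rational(1, 6), -5)), Add(-4, Pow(-8, -1))), -8)) = Mul(2, Mul(Add(Add(-3, Rational(-5, 6)), Add(-4, Rational(-1, 8))), -8)) = Mul(2, Mul(Add(Rational(-23, 6), Rational(-33, 8)), -8)) = Mul(2, Mul(Rational(-191, 24), -8)) = Mul(2, Rational(191, 3)) = Rational(382, 3) ≈ 127.33)
Add(24253, Mul(-1, S)) = Add(24253, Mul(-1, Rational(382, 3))) = Add(24253, Rational(-382, 3)) = Rational(72377, 3)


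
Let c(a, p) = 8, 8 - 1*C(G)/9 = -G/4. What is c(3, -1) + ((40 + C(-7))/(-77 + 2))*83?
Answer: -5911/60 ≈ -98.517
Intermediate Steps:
C(G) = 72 + 9*G/4 (C(G) = 72 - 9*(-G)/4 = 72 - (-9)*G/4 = 72 + 9*G/4)
c(3, -1) + ((40 + C(-7))/(-77 + 2))*83 = 8 + ((40 + (72 + (9/4)*(-7)))/(-77 + 2))*83 = 8 + ((40 + (72 - 63/4))/(-75))*83 = 8 + ((40 + 225/4)*(-1/75))*83 = 8 + ((385/4)*(-1/75))*83 = 8 - 77/60*83 = 8 - 6391/60 = -5911/60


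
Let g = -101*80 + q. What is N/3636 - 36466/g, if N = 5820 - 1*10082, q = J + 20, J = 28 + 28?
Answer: 2051611/606303 ≈ 3.3838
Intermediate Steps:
J = 56
q = 76 (q = 56 + 20 = 76)
N = -4262 (N = 5820 - 10082 = -4262)
g = -8004 (g = -101*80 + 76 = -8080 + 76 = -8004)
N/3636 - 36466/g = -4262/3636 - 36466/(-8004) = -4262*1/3636 - 36466*(-1/8004) = -2131/1818 + 18233/4002 = 2051611/606303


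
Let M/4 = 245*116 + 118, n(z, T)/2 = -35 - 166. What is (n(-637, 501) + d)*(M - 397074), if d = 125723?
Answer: -35456067962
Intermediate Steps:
n(z, T) = -402 (n(z, T) = 2*(-35 - 166) = 2*(-201) = -402)
M = 114152 (M = 4*(245*116 + 118) = 4*(28420 + 118) = 4*28538 = 114152)
(n(-637, 501) + d)*(M - 397074) = (-402 + 125723)*(114152 - 397074) = 125321*(-282922) = -35456067962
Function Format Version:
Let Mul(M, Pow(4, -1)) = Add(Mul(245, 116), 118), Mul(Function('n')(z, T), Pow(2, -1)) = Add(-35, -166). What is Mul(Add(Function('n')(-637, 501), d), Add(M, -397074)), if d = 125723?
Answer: -35456067962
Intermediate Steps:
Function('n')(z, T) = -402 (Function('n')(z, T) = Mul(2, Add(-35, -166)) = Mul(2, -201) = -402)
M = 114152 (M = Mul(4, Add(Mul(245, 116), 118)) = Mul(4, Add(28420, 118)) = Mul(4, 28538) = 114152)
Mul(Add(Function('n')(-637, 501), d), Add(M, -397074)) = Mul(Add(-402, 125723), Add(114152, -397074)) = Mul(125321, -282922) = -35456067962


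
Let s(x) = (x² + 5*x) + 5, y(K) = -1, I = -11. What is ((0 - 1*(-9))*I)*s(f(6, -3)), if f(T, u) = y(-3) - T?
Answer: -1881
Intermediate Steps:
f(T, u) = -1 - T
s(x) = 5 + x² + 5*x
((0 - 1*(-9))*I)*s(f(6, -3)) = ((0 - 1*(-9))*(-11))*(5 + (-1 - 1*6)² + 5*(-1 - 1*6)) = ((0 + 9)*(-11))*(5 + (-1 - 6)² + 5*(-1 - 6)) = (9*(-11))*(5 + (-7)² + 5*(-7)) = -99*(5 + 49 - 35) = -99*19 = -1881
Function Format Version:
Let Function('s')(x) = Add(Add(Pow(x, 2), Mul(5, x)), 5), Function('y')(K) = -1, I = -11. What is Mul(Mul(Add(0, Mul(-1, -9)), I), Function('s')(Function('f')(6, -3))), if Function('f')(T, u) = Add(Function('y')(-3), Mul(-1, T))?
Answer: -1881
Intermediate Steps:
Function('f')(T, u) = Add(-1, Mul(-1, T))
Function('s')(x) = Add(5, Pow(x, 2), Mul(5, x))
Mul(Mul(Add(0, Mul(-1, -9)), I), Function('s')(Function('f')(6, -3))) = Mul(Mul(Add(0, Mul(-1, -9)), -11), Add(5, Pow(Add(-1, Mul(-1, 6)), 2), Mul(5, Add(-1, Mul(-1, 6))))) = Mul(Mul(Add(0, 9), -11), Add(5, Pow(Add(-1, -6), 2), Mul(5, Add(-1, -6)))) = Mul(Mul(9, -11), Add(5, Pow(-7, 2), Mul(5, -7))) = Mul(-99, Add(5, 49, -35)) = Mul(-99, 19) = -1881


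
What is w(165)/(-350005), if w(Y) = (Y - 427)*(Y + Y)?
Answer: 17292/70001 ≈ 0.24703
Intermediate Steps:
w(Y) = 2*Y*(-427 + Y) (w(Y) = (-427 + Y)*(2*Y) = 2*Y*(-427 + Y))
w(165)/(-350005) = (2*165*(-427 + 165))/(-350005) = (2*165*(-262))*(-1/350005) = -86460*(-1/350005) = 17292/70001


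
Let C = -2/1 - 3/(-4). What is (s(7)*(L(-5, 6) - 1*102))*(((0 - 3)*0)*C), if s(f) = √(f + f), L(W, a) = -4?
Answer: 0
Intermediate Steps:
C = -5/4 (C = -2*1 - 3*(-¼) = -2 + ¾ = -5/4 ≈ -1.2500)
s(f) = √2*√f (s(f) = √(2*f) = √2*√f)
(s(7)*(L(-5, 6) - 1*102))*(((0 - 3)*0)*C) = ((√2*√7)*(-4 - 1*102))*(((0 - 3)*0)*(-5/4)) = (√14*(-4 - 102))*(-3*0*(-5/4)) = (√14*(-106))*(0*(-5/4)) = -106*√14*0 = 0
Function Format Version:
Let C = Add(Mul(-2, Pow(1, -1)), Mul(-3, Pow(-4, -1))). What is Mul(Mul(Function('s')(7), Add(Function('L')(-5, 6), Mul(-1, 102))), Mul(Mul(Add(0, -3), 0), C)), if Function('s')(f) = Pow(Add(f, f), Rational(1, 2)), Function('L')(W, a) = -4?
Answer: 0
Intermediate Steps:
C = Rational(-5, 4) (C = Add(Mul(-2, 1), Mul(-3, Rational(-1, 4))) = Add(-2, Rational(3, 4)) = Rational(-5, 4) ≈ -1.2500)
Function('s')(f) = Mul(Pow(2, Rational(1, 2)), Pow(f, Rational(1, 2))) (Function('s')(f) = Pow(Mul(2, f), Rational(1, 2)) = Mul(Pow(2, Rational(1, 2)), Pow(f, Rational(1, 2))))
Mul(Mul(Function('s')(7), Add(Function('L')(-5, 6), Mul(-1, 102))), Mul(Mul(Add(0, -3), 0), C)) = Mul(Mul(Mul(Pow(2, Rational(1, 2)), Pow(7, Rational(1, 2))), Add(-4, Mul(-1, 102))), Mul(Mul(Add(0, -3), 0), Rational(-5, 4))) = Mul(Mul(Pow(14, Rational(1, 2)), Add(-4, -102)), Mul(Mul(-3, 0), Rational(-5, 4))) = Mul(Mul(Pow(14, Rational(1, 2)), -106), Mul(0, Rational(-5, 4))) = Mul(Mul(-106, Pow(14, Rational(1, 2))), 0) = 0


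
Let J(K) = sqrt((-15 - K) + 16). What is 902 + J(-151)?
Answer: 902 + 2*sqrt(38) ≈ 914.33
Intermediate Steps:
J(K) = sqrt(1 - K)
902 + J(-151) = 902 + sqrt(1 - 1*(-151)) = 902 + sqrt(1 + 151) = 902 + sqrt(152) = 902 + 2*sqrt(38)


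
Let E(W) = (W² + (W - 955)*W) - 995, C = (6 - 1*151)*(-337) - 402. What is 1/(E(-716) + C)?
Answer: 1/1756560 ≈ 5.6929e-7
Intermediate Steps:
C = 48463 (C = (6 - 151)*(-337) - 402 = -145*(-337) - 402 = 48865 - 402 = 48463)
E(W) = -995 + W² + W*(-955 + W) (E(W) = (W² + (-955 + W)*W) - 995 = (W² + W*(-955 + W)) - 995 = -995 + W² + W*(-955 + W))
1/(E(-716) + C) = 1/((-995 - 955*(-716) + 2*(-716)²) + 48463) = 1/((-995 + 683780 + 2*512656) + 48463) = 1/((-995 + 683780 + 1025312) + 48463) = 1/(1708097 + 48463) = 1/1756560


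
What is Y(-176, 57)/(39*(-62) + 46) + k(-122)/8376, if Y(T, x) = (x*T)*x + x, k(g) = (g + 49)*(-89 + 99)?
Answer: 149605901/620871 ≈ 240.96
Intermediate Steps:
k(g) = 490 + 10*g (k(g) = (49 + g)*10 = 490 + 10*g)
Y(T, x) = x + T*x² (Y(T, x) = (T*x)*x + x = T*x² + x = x + T*x²)
Y(-176, 57)/(39*(-62) + 46) + k(-122)/8376 = (57*(1 - 176*57))/(39*(-62) + 46) + (490 + 10*(-122))/8376 = (57*(1 - 10032))/(-2418 + 46) + (490 - 1220)*(1/8376) = (57*(-10031))/(-2372) - 730*1/8376 = -571767*(-1/2372) - 365/4188 = 571767/2372 - 365/4188 = 149605901/620871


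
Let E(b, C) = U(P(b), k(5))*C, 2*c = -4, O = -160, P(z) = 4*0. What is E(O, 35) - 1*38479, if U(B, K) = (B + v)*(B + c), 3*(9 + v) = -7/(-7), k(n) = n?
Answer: -113617/3 ≈ -37872.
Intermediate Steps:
P(z) = 0
v = -26/3 (v = -9 + (-7/(-7))/3 = -9 + (-7*(-1/7))/3 = -9 + (1/3)*1 = -9 + 1/3 = -26/3 ≈ -8.6667)
c = -2 (c = (1/2)*(-4) = -2)
U(B, K) = (-2 + B)*(-26/3 + B) (U(B, K) = (B - 26/3)*(B - 2) = (-26/3 + B)*(-2 + B) = (-2 + B)*(-26/3 + B))
E(b, C) = 52*C/3 (E(b, C) = (52/3 + 0**2 - 32/3*0)*C = (52/3 + 0 + 0)*C = 52*C/3)
E(O, 35) - 1*38479 = (52/3)*35 - 1*38479 = 1820/3 - 38479 = -113617/3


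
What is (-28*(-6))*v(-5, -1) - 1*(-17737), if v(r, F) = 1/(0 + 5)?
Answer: 88853/5 ≈ 17771.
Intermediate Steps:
v(r, F) = ⅕ (v(r, F) = 1/5 = ⅕)
(-28*(-6))*v(-5, -1) - 1*(-17737) = -28*(-6)*(⅕) - 1*(-17737) = 168*(⅕) + 17737 = 168/5 + 17737 = 88853/5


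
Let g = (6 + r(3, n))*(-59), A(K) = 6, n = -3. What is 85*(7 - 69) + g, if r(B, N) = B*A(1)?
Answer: -6686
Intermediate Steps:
r(B, N) = 6*B (r(B, N) = B*6 = 6*B)
g = -1416 (g = (6 + 6*3)*(-59) = (6 + 18)*(-59) = 24*(-59) = -1416)
85*(7 - 69) + g = 85*(7 - 69) - 1416 = 85*(-62) - 1416 = -5270 - 1416 = -6686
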